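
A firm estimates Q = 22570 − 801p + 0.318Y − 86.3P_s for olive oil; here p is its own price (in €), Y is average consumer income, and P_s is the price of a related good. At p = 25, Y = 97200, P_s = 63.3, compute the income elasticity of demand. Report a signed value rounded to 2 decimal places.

1.10

At the given values, Q = 22570 − 801(25) + 0.318(97200) − 86.3(63.3) = 27991.81.
∂Q/∂Y = 0.318.
E = (0.318) × (97200/27991.81) = 1.1042…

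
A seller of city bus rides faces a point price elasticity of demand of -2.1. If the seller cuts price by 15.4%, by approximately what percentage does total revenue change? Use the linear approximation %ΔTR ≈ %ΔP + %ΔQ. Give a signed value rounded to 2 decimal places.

+16.94%

%ΔQ ≈ Ed × %ΔP = (-2.1) × (-15.4%) = +32.3400%
%ΔTR ≈ %ΔP + %ΔQ = (-15.4%) + (+32.3400%) = +16.9400%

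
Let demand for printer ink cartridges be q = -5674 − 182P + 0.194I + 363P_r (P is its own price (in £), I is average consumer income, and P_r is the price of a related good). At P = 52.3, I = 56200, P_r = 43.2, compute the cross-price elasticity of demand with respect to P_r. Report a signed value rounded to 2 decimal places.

At the given values, q = -5674 − 182(52.3) + 0.194(56200) + 363(43.2) = 11391.8.
∂q/∂P_r = 363.
E = (363) × (43.2/11391.8) = 1.3765…

1.38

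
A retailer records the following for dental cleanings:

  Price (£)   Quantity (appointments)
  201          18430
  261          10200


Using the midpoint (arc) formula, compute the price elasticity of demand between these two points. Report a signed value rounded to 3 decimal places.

-2.213

%ΔQ = (10200 − 18430) / [(18430 + 10200)/2] = -8230/14315 = -0.574921…
%ΔP = (261 − 201) / [(201 + 261)/2] = 60/231 = 0.259740…
Arc Ed = %ΔQ / %ΔP = (-8230/14315) / (60/231) = -2.21344…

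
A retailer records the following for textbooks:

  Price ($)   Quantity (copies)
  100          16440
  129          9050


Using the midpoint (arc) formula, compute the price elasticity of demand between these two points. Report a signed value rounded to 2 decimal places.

-2.29

%ΔQ = (9050 − 16440) / [(16440 + 9050)/2] = -7390/12745 = -0.579835…
%ΔP = (129 − 100) / [(100 + 129)/2] = 29/114.5 = 0.253275…
Arc Ed = %ΔQ / %ΔP = (-7390/12745) / (29/114.5) = -2.2893…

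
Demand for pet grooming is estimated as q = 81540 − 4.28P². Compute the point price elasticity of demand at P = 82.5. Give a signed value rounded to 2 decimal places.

dq/dP = −2·4.28·P = -706.2. At P = 82.5, q = 52409.25.
Ed = (dq/dP)·(P/q) = (-706.2) × (82.5/52409.25) = -1.1116…

-1.11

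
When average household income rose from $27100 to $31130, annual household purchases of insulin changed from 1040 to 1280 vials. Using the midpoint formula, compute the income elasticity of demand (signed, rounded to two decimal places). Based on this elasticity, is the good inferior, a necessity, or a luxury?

1.49; luxury

%ΔQ = (1280 − 1040)/[( 1040 + 1280)/2] = 240/1160 = 0.206896…
%ΔIncome = (31130 − 27100)/[( 27100 + 31130)/2] = 4030/29115 = 0.138416…
E_income = (240/1160) / (4030/29115) = 1.4947…
E_income > 1 ⇒ normal good, luxury.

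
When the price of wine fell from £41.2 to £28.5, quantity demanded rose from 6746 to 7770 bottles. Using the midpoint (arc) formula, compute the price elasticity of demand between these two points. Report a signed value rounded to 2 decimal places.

%ΔQ = (7770 − 6746) / [(6746 + 7770)/2] = 1024/7258 = 0.141085…
%ΔP = (28.5 − 41.2) / [(41.2 + 28.5)/2] = -12.7/34.85 = -0.364418…
Arc Ed = %ΔQ / %ΔP = (1024/7258) / (-12.7/34.85) = -0.3871…

-0.39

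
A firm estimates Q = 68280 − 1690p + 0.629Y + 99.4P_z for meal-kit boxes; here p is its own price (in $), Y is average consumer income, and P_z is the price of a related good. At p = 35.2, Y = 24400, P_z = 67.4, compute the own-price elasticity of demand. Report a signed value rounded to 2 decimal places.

-1.93

At the given values, Q = 68280 − 1690(35.2) + 0.629(24400) + 99.4(67.4) = 30839.16.
∂Q/∂p = −1690.
E = (-1690) × (35.2/30839.16) = -1.9289…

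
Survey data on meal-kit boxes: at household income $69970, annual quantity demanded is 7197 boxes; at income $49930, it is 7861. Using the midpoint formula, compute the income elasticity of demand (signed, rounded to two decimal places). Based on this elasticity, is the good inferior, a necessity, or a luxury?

%ΔQ = (7861 − 7197)/[( 7197 + 7861)/2] = 664/7529 = 0.088192…
%ΔIncome = (49930 − 69970)/[( 69970 + 49930)/2] = -20040/59950 = -0.334278…
E_income = (664/7529) / (-20040/59950) = -0.2638…
E_income < 0 ⇒ inferior good.

-0.26; inferior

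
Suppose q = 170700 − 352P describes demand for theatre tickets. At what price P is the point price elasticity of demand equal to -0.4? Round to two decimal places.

Ed = −352P/(170700 − 352P). Set this equal to -0.4:
352P = 0.4·(170700 − 352P) ⇒ 352P(1 + 0.4) = 0.4·170700
P = 0.4·170700 / (352·1.4) = 138.5551…

138.56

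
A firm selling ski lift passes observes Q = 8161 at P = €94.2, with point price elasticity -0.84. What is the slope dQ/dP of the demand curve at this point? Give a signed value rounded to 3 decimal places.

-72.773

Ed = (dQ/dP)·(P/Q) ⇒ dQ/dP = Ed·Q/P = (-0.84)·8161/94.2 = -72.77324…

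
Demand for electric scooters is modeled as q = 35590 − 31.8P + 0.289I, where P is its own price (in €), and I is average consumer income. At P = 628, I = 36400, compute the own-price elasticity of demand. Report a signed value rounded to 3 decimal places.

-0.764

At the given values, q = 35590 − 31.8(628) + 0.289(36400) = 26139.2.
∂q/∂P = −31.8.
E = (-31.8) × (628/26139.2) = -0.76400…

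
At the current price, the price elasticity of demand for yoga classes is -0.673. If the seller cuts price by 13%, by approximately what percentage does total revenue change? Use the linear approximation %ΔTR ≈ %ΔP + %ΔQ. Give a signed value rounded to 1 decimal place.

-4.3%

%ΔQ ≈ Ed × %ΔP = (-0.673) × (-13%) = +8.7490%
%ΔTR ≈ %ΔP + %ΔQ = (-13%) + (+8.7490%) = -4.2510%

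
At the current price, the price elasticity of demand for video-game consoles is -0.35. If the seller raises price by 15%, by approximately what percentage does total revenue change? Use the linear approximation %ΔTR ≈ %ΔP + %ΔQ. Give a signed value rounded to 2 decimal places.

+9.75%

%ΔQ ≈ Ed × %ΔP = (-0.35) × (+15%) = -5.2500%
%ΔTR ≈ %ΔP + %ΔQ = (+15%) + (-5.2500%) = +9.7500%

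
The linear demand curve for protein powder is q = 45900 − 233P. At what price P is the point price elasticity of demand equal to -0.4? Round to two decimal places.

56.28

Ed = −233P/(45900 − 233P). Set this equal to -0.4:
233P = 0.4·(45900 − 233P) ⇒ 233P(1 + 0.4) = 0.4·45900
P = 0.4·45900 / (233·1.4) = 56.2844…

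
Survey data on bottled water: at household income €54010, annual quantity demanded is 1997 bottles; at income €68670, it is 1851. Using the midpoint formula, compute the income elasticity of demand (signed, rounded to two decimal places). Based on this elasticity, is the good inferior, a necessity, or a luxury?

-0.32; inferior

%ΔQ = (1851 − 1997)/[( 1997 + 1851)/2] = -146/1924 = -0.075883…
%ΔIncome = (68670 − 54010)/[( 54010 + 68670)/2] = 14660/61340 = 0.238995…
E_income = (-146/1924) / (14660/61340) = -0.3175…
E_income < 0 ⇒ inferior good.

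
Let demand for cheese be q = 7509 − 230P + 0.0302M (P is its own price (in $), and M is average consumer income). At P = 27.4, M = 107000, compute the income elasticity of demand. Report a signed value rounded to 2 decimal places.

At the given values, q = 7509 − 230(27.4) + 0.0302(107000) = 4438.4.
∂q/∂M = 0.0302.
E = (0.0302) × (107000/4438.4) = 0.7280…

0.73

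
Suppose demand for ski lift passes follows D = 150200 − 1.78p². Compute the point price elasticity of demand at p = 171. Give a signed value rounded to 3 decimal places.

-1.061

dD/dp = −2·1.78·p = -608.76. At p = 171, D = 98151.02.
Ed = (dD/dp)·(p/D) = (-608.76) × (171/98151.02) = -1.06058…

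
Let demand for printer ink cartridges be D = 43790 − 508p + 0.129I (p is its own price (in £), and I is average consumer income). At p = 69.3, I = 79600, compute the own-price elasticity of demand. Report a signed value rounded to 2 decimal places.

-1.87

At the given values, D = 43790 − 508(69.3) + 0.129(79600) = 18854.
∂D/∂p = −508.
E = (-508) × (69.3/18854) = -1.8672…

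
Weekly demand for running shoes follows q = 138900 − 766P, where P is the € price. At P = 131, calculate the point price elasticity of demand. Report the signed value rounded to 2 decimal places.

-2.60

dq/dP = −766. At P = 131, q = 138900 − 766(131) = 38554.
Ed = (dq/dP)·(P/q) = −766 × (131/38554) = -2.6027…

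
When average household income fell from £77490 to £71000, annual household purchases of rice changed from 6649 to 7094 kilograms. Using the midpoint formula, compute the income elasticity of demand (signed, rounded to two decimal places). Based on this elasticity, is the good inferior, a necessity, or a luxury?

%ΔQ = (7094 − 6649)/[( 6649 + 7094)/2] = 445/6871.5 = 0.064760…
%ΔIncome = (71000 − 77490)/[( 77490 + 71000)/2] = -6490/74245 = -0.087413…
E_income = (445/6871.5) / (-6490/74245) = -0.7408…
E_income < 0 ⇒ inferior good.

-0.74; inferior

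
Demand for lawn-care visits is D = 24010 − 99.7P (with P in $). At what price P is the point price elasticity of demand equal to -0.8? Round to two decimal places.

107.03

Ed = −99.7P/(24010 − 99.7P). Set this equal to -0.8:
99.7P = 0.8·(24010 − 99.7P) ⇒ 99.7P(1 + 0.8) = 0.8·24010
P = 0.8·24010 / (99.7·1.8) = 107.0322…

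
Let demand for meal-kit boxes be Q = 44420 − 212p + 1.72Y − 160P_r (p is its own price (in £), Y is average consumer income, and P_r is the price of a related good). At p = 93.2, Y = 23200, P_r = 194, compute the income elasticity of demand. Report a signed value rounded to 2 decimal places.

At the given values, Q = 44420 − 212(93.2) + 1.72(23200) − 160(194) = 33525.6.
∂Q/∂Y = 1.72.
E = (1.72) × (23200/33525.6) = 1.1902…

1.19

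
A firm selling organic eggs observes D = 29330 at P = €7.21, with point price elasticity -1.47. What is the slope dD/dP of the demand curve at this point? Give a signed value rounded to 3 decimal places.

-5979.903

Ed = (dD/dP)·(P/D) ⇒ dD/dP = Ed·D/P = (-1.47)·29330/7.21 = -5979.90291…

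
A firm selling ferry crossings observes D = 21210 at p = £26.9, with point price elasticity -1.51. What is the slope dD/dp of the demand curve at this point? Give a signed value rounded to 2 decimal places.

-1190.60

Ed = (dD/dp)·(p/D) ⇒ dD/dp = Ed·D/p = (-1.51)·21210/26.9 = -1190.5985…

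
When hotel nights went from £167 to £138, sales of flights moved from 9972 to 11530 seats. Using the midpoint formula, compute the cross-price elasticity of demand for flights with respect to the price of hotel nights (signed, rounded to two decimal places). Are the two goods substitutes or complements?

-0.76; complements

%ΔQ_{flights} = (11530 − 9972)/avg = 1558/10751 = 0.144916…
%ΔP_{hotel nights} = (138 − 167)/avg = -29/152.5 = -0.190163…
E_cross = (1558/10751) / (-29/152.5) = -0.7620…
E_cross < 0 ⇒ the goods are complements.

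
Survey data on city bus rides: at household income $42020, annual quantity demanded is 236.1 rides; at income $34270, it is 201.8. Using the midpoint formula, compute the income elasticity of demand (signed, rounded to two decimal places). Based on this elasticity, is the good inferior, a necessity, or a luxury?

0.77; necessity

%ΔQ = (201.8 − 236.1)/[( 236.1 + 201.8)/2] = -34.3/218.95 = -0.156656…
%ΔIncome = (34270 − 42020)/[( 42020 + 34270)/2] = -7750/38145 = -0.203172…
E_income = (-34.3/218.95) / (-7750/38145) = 0.7710…
0 < E_income < 1 ⇒ normal good, necessity.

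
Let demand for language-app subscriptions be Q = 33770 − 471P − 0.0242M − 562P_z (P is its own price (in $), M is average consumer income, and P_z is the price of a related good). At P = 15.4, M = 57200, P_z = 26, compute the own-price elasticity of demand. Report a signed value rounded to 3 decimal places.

-0.689

At the given values, Q = 33770 − 471(15.4) − 0.0242(57200) − 562(26) = 10520.36.
∂Q/∂P = −471.
E = (-471) × (15.4/10520.36) = -0.68946…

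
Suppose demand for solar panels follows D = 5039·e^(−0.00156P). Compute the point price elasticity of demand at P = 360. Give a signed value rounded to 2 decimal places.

-0.56

dD/dP = −0.00156·D = -4.483. At P = 360, D = 2873.72.
Ed = (dD/dP)·(P/D) = (-4.483) × (360/2873.72) = -0.5616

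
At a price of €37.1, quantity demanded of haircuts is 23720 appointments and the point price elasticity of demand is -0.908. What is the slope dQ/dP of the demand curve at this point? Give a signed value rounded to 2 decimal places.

Ed = (dQ/dP)·(P/Q) ⇒ dQ/dP = Ed·Q/P = (-0.908)·23720/37.1 = -580.5326…

-580.53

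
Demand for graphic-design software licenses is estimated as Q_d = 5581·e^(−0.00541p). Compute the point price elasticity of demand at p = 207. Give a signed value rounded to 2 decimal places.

-1.12

dQ_d/dp = −0.00541·Q_d = -9.85272. At p = 207, Q_d = 1821.2.
Ed = (dQ_d/dp)·(p/Q_d) = (-9.85272) × (207/1821.2) = -1.1198…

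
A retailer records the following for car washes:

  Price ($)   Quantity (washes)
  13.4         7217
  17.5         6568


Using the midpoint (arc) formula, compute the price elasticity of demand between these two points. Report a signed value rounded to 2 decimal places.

-0.35

%ΔQ = (6568 − 7217) / [(7217 + 6568)/2] = -649/6892.5 = -0.094160…
%ΔP = (17.5 − 13.4) / [(13.4 + 17.5)/2] = 4.1/15.45 = 0.265372…
Arc Ed = %ΔQ / %ΔP = (-649/6892.5) / (4.1/15.45) = -0.3548…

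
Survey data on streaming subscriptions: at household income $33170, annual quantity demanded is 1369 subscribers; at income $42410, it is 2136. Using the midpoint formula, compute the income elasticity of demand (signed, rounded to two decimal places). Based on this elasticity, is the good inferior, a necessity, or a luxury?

1.79; luxury

%ΔQ = (2136 − 1369)/[( 1369 + 2136)/2] = 767/1752.5 = 0.437660…
%ΔIncome = (42410 − 33170)/[( 33170 + 42410)/2] = 9240/37790 = 0.244509…
E_income = (767/1752.5) / (9240/37790) = 1.7899…
E_income > 1 ⇒ normal good, luxury.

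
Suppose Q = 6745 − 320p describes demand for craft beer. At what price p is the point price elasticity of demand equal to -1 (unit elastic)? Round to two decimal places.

10.54

Ed = −320p/(6745 − 320p). Set this equal to -1:
320p = 1·(6745 − 320p) ⇒ 320p(1 + 1) = 1·6745
p = 1·6745 / (320·2) = 10.5390…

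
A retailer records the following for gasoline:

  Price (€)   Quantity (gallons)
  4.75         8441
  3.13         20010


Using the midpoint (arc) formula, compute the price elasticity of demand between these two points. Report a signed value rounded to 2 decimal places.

-1.98

%ΔQ = (20010 − 8441) / [(8441 + 20010)/2] = 11569/14225.5 = 0.813257…
%ΔP = (3.13 − 4.75) / [(4.75 + 3.13)/2] = -1.62/3.94 = -0.411167…
Arc Ed = %ΔQ / %ΔP = (11569/14225.5) / (-1.62/3.94) = -1.9779…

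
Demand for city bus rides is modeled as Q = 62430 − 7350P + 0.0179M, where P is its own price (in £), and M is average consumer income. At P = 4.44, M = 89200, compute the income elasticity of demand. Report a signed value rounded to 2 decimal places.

0.05

At the given values, Q = 62430 − 7350(4.44) + 0.0179(89200) = 31392.68.
∂Q/∂M = 0.0179.
E = (0.0179) × (89200/31392.68) = 0.0508…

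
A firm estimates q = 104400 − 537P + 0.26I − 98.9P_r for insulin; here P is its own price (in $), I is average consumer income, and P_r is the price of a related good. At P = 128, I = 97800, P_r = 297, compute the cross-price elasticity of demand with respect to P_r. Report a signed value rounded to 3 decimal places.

-0.926

At the given values, q = 104400 − 537(128) + 0.26(97800) − 98.9(297) = 31718.7.
∂q/∂P_r = -98.9.
E = (-98.9) × (297/31718.7) = -0.92605…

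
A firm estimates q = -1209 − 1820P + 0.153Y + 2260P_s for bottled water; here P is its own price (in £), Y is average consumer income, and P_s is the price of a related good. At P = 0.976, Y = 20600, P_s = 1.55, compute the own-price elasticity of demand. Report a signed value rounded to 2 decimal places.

At the given values, q = -1209 − 1820(0.976) + 0.153(20600) + 2260(1.55) = 3669.48.
∂q/∂P = −1820.
E = (-1820) × (0.976/3669.48) = -0.4840…

-0.48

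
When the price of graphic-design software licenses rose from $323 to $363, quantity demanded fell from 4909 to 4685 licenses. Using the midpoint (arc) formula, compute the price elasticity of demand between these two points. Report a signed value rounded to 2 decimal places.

%ΔQ = (4685 − 4909) / [(4909 + 4685)/2] = -224/4797 = -0.046695…
%ΔP = (363 − 323) / [(323 + 363)/2] = 40/343 = 0.116618…
Arc Ed = %ΔQ / %ΔP = (-224/4797) / (40/343) = -0.4004…

-0.40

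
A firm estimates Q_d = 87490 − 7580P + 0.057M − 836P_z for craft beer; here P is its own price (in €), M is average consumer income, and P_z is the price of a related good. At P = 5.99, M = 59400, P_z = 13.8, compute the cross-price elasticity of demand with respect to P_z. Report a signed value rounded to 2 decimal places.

At the given values, Q_d = 87490 − 7580(5.99) + 0.057(59400) − 836(13.8) = 33934.8.
∂Q_d/∂P_z = -836.
E = (-836) × (13.8/33934.8) = -0.3399…

-0.34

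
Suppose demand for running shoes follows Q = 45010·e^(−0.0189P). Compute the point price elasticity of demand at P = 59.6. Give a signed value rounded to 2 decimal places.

dQ/dP = −0.0189·Q = -275.781. At P = 59.6, Q = 14591.6.
Ed = (dQ/dP)·(P/Q) = (-275.781) × (59.6/14591.6) = -1.1264…

-1.13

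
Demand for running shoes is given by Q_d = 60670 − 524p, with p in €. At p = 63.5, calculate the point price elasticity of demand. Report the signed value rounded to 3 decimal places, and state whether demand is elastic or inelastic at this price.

dQ_d/dp = −524. At p = 63.5, Q_d = 60670 − 524(63.5) = 27396.
Ed = (dQ_d/dp)·(p/Q_d) = −524 × (63.5/27396) = -1.21455…
|Ed| = 1.215 > 1, so demand is elastic.

-1.215; elastic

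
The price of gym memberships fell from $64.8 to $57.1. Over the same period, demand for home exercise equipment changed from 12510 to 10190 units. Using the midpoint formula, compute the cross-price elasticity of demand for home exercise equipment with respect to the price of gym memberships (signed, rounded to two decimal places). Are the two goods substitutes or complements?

%ΔQ_{home exercise equipment} = (10190 − 12510)/avg = -2320/11350 = -0.204405…
%ΔP_{gym memberships} = (57.1 − 64.8)/avg = -7.7/60.95 = -0.126333…
E_cross = (-2320/11350) / (-7.7/60.95) = 1.6179…
E_cross > 0 ⇒ the goods are substitutes.

1.62; substitutes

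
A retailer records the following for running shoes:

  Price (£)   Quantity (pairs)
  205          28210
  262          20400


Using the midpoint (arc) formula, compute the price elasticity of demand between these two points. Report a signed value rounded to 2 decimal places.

-1.32

%ΔQ = (20400 − 28210) / [(28210 + 20400)/2] = -7810/24305 = -0.321333…
%ΔP = (262 − 205) / [(205 + 262)/2] = 57/233.5 = 0.244111…
Arc Ed = %ΔQ / %ΔP = (-7810/24305) / (57/233.5) = -1.3163…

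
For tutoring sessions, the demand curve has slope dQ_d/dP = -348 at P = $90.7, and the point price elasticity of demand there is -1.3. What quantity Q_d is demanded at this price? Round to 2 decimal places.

Ed = (dQ_d/dP)·(P/Q_d) ⇒ Q_d = (dQ_d/dP)·P/Ed = (-348)·90.7/(-1.3) = 24279.6923…

24279.69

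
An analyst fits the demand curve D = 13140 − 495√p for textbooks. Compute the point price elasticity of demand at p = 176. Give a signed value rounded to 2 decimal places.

-0.50

dD/dp = −495/(2√p) = -18.656. At p = 176, D = 6573.08.
Ed = (dD/dp)·(p/D) = (-18.656) × (176/6573.08) = -0.4995…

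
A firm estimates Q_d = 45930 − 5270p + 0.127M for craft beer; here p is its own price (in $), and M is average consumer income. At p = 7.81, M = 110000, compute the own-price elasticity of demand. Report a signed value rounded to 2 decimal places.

At the given values, Q_d = 45930 − 5270(7.81) + 0.127(110000) = 18741.3.
∂Q_d/∂p = −5270.
E = (-5270) × (7.81/18741.3) = -2.1961…

-2.20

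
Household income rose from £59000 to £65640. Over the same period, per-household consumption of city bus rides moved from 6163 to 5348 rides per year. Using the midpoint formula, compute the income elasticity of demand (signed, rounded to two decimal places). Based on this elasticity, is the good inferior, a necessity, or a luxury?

-1.33; inferior

%ΔQ = (5348 − 6163)/[( 6163 + 5348)/2] = -815/5755.5 = -0.141603…
%ΔIncome = (65640 − 59000)/[( 59000 + 65640)/2] = 6640/62320 = 0.106546…
E_income = (-815/5755.5) / (6640/62320) = -1.3290…
E_income < 0 ⇒ inferior good.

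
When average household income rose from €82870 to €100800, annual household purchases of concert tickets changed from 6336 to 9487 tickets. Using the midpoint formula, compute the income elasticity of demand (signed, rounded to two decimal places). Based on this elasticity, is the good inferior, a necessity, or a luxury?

2.04; luxury

%ΔQ = (9487 − 6336)/[( 6336 + 9487)/2] = 3151/7911.5 = 0.398280…
%ΔIncome = (100800 − 82870)/[( 82870 + 100800)/2] = 17930/91835 = 0.195241…
E_income = (3151/7911.5) / (17930/91835) = 2.0399…
E_income > 1 ⇒ normal good, luxury.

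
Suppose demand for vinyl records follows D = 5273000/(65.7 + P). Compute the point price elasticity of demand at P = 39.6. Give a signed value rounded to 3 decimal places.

-0.376

dD/dP = −5273000/(65.7 + P)² = -475.555. At P = 39.6, D = 50076.
Ed = (dD/dP)·(P/D) = (-475.555) × (39.6/50076) = -0.37606…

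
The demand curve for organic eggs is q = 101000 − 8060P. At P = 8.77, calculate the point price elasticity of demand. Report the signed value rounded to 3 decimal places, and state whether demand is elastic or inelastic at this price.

dq/dP = −8060. At P = 8.77, q = 101000 − 8060(8.77) = 30313.8.
Ed = (dq/dP)·(P/q) = −8060 × (8.77/30313.8) = -2.33181…
|Ed| = 2.332 > 1, so demand is elastic.

-2.332; elastic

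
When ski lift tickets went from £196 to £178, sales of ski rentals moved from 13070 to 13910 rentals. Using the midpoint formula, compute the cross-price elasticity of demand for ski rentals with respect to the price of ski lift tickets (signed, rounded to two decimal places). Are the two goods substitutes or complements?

%ΔQ_{ski rentals} = (13910 − 13070)/avg = 840/13490 = 0.062268…
%ΔP_{ski lift tickets} = (178 − 196)/avg = -18/187 = -0.096256…
E_cross = (840/13490) / (-18/187) = -0.6468…
E_cross < 0 ⇒ the goods are complements.

-0.65; complements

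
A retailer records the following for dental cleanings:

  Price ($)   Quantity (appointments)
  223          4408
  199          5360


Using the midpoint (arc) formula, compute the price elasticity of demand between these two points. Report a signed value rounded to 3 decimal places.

%ΔQ = (5360 − 4408) / [(4408 + 5360)/2] = 952/4884 = 0.194922…
%ΔP = (199 − 223) / [(223 + 199)/2] = -24/211 = -0.113744…
Arc Ed = %ΔQ / %ΔP = (952/4884) / (-24/211) = -1.71369…

-1.714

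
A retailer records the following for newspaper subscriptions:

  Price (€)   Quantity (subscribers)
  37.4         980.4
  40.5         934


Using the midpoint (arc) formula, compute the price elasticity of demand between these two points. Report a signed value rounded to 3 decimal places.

%ΔQ = (934 − 980.4) / [(980.4 + 934)/2] = -46.4/957.2 = -0.048474…
%ΔP = (40.5 − 37.4) / [(37.4 + 40.5)/2] = 3.1/38.95 = 0.079589…
Arc Ed = %ΔQ / %ΔP = (-46.4/957.2) / (3.1/38.95) = -0.60906…

-0.609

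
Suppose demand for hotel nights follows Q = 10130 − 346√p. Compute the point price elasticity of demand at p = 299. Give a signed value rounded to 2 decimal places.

-0.72

dQ/dp = −346/(2√p) = -10.0048. At p = 299, Q = 4147.1.
Ed = (dQ/dp)·(p/Q) = (-10.0048) × (299/4147.1) = -0.7213…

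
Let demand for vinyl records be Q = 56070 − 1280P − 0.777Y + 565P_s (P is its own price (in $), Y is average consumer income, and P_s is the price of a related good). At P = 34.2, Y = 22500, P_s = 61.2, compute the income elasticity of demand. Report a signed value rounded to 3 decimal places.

At the given values, Q = 56070 − 1280(34.2) − 0.777(22500) + 565(61.2) = 29389.5.
∂Q/∂Y = -0.777.
E = (-0.777) × (22500/29389.5) = -0.59485…

-0.595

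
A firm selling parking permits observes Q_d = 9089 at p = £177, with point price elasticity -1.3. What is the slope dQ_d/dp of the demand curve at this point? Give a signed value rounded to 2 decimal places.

Ed = (dQ_d/dp)·(p/Q_d) ⇒ dQ_d/dp = Ed·Q_d/p = (-1.3)·9089/177 = -66.7553…

-66.76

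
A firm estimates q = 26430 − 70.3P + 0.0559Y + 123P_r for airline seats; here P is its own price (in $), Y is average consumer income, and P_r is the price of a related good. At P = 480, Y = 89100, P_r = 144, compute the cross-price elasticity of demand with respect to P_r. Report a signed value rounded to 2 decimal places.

At the given values, q = 26430 − 70.3(480) + 0.0559(89100) + 123(144) = 15378.69.
∂q/∂P_r = 123.
E = (123) × (144/15378.69) = 1.1517…

1.15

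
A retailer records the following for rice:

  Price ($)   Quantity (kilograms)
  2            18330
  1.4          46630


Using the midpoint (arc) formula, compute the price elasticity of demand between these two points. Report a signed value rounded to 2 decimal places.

%ΔQ = (46630 − 18330) / [(18330 + 46630)/2] = 28300/32480 = 0.871305…
%ΔP = (1.4 − 2) / [(2 + 1.4)/2] = -0.6/1.7 = -0.352941…
Arc Ed = %ΔQ / %ΔP = (28300/32480) / (-0.6/1.7) = -2.4686…

-2.47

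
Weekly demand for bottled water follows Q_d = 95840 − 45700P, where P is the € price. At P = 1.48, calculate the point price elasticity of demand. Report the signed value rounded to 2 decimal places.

-2.40

dQ_d/dP = −45700. At P = 1.48, Q_d = 95840 − 45700(1.48) = 28204.
Ed = (dQ_d/dP)·(P/Q_d) = −45700 × (1.48/28204) = -2.3980…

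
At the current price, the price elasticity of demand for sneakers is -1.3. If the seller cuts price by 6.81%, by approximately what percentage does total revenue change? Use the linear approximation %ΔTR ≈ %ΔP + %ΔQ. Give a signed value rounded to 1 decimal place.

%ΔQ ≈ Ed × %ΔP = (-1.3) × (-6.81%) = +8.8530%
%ΔTR ≈ %ΔP + %ΔQ = (-6.81%) + (+8.8530%) = +2.0430%

+2.0%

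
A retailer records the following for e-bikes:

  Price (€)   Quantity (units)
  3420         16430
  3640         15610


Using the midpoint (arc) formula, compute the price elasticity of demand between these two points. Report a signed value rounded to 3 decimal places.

%ΔQ = (15610 − 16430) / [(16430 + 15610)/2] = -820/16020 = -0.051186…
%ΔP = (3640 − 3420) / [(3420 + 3640)/2] = 220/3530 = 0.062322…
Arc Ed = %ΔQ / %ΔP = (-820/16020) / (220/3530) = -0.82130…

-0.821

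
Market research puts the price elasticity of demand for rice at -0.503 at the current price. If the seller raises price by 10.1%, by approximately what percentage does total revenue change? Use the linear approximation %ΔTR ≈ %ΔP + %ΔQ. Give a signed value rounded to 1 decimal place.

+5.0%

%ΔQ ≈ Ed × %ΔP = (-0.503) × (+10.1%) = -5.0803%
%ΔTR ≈ %ΔP + %ΔQ = (+10.1%) + (-5.0803%) = +5.0197%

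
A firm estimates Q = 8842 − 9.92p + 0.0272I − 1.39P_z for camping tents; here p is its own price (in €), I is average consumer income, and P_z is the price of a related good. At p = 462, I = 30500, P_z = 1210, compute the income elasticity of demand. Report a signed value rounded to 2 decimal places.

At the given values, Q = 8842 − 9.92(462) + 0.0272(30500) − 1.39(1210) = 3406.66.
∂Q/∂I = 0.0272.
E = (0.0272) × (30500/3406.66) = 0.2435…

0.24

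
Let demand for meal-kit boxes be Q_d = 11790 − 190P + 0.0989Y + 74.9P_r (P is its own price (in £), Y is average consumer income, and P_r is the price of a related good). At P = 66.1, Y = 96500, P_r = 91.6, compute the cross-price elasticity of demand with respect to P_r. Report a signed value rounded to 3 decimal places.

At the given values, Q_d = 11790 − 190(66.1) + 0.0989(96500) + 74.9(91.6) = 15635.69.
∂Q_d/∂P_r = 74.9.
E = (74.9) × (91.6/15635.69) = 0.43879…

0.439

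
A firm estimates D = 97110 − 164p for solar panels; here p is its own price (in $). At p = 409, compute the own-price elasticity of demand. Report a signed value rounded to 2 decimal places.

At the given values, D = 97110 − 164(409) = 30034.
∂D/∂p = −164.
E = (-164) × (409/30034) = -2.2333…

-2.23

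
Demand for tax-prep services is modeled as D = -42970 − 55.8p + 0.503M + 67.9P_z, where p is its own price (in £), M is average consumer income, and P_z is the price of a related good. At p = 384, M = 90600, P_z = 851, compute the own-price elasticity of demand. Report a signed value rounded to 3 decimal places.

At the given values, D = -42970 − 55.8(384) + 0.503(90600) + 67.9(851) = 38957.5.
∂D/∂p = −55.8.
E = (-55.8) × (384/38957.5) = -0.55001…

-0.550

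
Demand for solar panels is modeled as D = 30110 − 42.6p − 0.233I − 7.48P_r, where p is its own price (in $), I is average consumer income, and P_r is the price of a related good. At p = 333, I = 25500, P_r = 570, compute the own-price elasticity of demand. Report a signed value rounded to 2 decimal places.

-2.48

At the given values, D = 30110 − 42.6(333) − 0.233(25500) − 7.48(570) = 5719.1.
∂D/∂p = −42.6.
E = (-42.6) × (333/5719.1) = -2.4804…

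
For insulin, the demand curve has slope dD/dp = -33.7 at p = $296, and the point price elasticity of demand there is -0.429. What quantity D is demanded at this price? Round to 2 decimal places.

23252.21

Ed = (dD/dp)·(p/D) ⇒ D = (dD/dp)·p/Ed = (-33.7)·296/(-0.429) = 23252.2144…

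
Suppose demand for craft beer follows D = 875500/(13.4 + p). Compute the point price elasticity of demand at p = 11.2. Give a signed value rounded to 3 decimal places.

-0.455

dD/dp = −875500/(13.4 + p)² = -1446.72. At p = 11.2, D = 35589.4.
Ed = (dD/dp)·(p/D) = (-1446.72) × (11.2/35589.4) = -0.45528…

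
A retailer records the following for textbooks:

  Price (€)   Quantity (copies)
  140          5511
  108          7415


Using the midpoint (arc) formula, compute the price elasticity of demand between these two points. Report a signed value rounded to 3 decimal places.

%ΔQ = (7415 − 5511) / [(5511 + 7415)/2] = 1904/6463 = 0.294600…
%ΔP = (108 − 140) / [(140 + 108)/2] = -32/124 = -0.258064…
Arc Ed = %ΔQ / %ΔP = (1904/6463) / (-32/124) = -1.14157…

-1.142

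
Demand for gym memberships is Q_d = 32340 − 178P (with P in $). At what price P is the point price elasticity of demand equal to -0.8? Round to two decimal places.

Ed = −178P/(32340 − 178P). Set this equal to -0.8:
178P = 0.8·(32340 − 178P) ⇒ 178P(1 + 0.8) = 0.8·32340
P = 0.8·32340 / (178·1.8) = 80.7490…

80.75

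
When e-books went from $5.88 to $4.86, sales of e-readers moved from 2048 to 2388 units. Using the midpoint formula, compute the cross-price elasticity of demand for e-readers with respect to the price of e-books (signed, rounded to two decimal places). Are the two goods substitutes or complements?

-0.81; complements

%ΔQ_{e-readers} = (2388 − 2048)/avg = 340/2218 = 0.153291…
%ΔP_{e-books} = (4.86 − 5.88)/avg = -1.02/5.37 = -0.189944…
E_cross = (340/2218) / (-1.02/5.37) = -0.8070…
E_cross < 0 ⇒ the goods are complements.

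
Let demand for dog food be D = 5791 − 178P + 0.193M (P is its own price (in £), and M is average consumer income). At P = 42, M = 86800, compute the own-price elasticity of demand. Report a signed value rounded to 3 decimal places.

-0.496

At the given values, D = 5791 − 178(42) + 0.193(86800) = 15067.4.
∂D/∂P = −178.
E = (-178) × (42/15067.4) = -0.49617…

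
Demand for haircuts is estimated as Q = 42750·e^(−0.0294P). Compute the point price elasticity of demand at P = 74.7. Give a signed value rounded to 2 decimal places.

-2.20

dQ/dP = −0.0294·Q = -139.796. At P = 74.7, Q = 4754.96.
Ed = (dQ/dP)·(P/Q) = (-139.796) × (74.7/4754.96) = -2.1961…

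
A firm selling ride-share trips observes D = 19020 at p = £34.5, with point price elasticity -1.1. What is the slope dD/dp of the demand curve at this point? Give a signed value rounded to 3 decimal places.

Ed = (dD/dp)·(p/D) ⇒ dD/dp = Ed·D/p = (-1.1)·19020/34.5 = -606.43478…

-606.435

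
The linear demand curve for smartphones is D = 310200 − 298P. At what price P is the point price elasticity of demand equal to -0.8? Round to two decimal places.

Ed = −298P/(310200 − 298P). Set this equal to -0.8:
298P = 0.8·(310200 − 298P) ⇒ 298P(1 + 0.8) = 0.8·310200
P = 0.8·310200 / (298·1.8) = 462.6398…

462.64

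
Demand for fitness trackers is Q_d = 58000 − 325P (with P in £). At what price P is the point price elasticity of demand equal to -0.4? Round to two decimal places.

Ed = −325P/(58000 − 325P). Set this equal to -0.4:
325P = 0.4·(58000 − 325P) ⇒ 325P(1 + 0.4) = 0.4·58000
P = 0.4·58000 / (325·1.4) = 50.9890…

50.99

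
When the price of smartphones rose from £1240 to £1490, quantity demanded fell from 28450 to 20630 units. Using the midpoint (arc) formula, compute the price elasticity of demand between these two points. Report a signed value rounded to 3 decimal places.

%ΔQ = (20630 − 28450) / [(28450 + 20630)/2] = -7820/24540 = -0.318663…
%ΔP = (1490 − 1240) / [(1240 + 1490)/2] = 250/1365 = 0.183150…
Arc Ed = %ΔQ / %ΔP = (-7820/24540) / (250/1365) = -1.73990…

-1.740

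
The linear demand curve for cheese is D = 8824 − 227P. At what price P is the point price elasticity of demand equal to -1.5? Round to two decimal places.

23.32

Ed = −227P/(8824 − 227P). Set this equal to -1.5:
227P = 1.5·(8824 − 227P) ⇒ 227P(1 + 1.5) = 1.5·8824
P = 1.5·8824 / (227·2.5) = 23.3233…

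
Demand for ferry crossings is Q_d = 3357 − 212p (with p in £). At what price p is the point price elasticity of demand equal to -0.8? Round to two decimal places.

Ed = −212p/(3357 − 212p). Set this equal to -0.8:
212p = 0.8·(3357 − 212p) ⇒ 212p(1 + 0.8) = 0.8·3357
p = 0.8·3357 / (212·1.8) = 7.0377…

7.04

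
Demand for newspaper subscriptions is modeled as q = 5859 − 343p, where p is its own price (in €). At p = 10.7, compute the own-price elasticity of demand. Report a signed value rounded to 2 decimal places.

At the given values, q = 5859 − 343(10.7) = 2188.9.
∂q/∂p = −343.
E = (-343) × (10.7/2188.9) = -1.6766…

-1.68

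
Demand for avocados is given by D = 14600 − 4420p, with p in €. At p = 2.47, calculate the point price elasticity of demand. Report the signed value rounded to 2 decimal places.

dD/dp = −4420. At p = 2.47, D = 14600 − 4420(2.47) = 3682.6.
Ed = (dD/dp)·(p/D) = −4420 × (2.47/3682.6) = -2.9645…

-2.96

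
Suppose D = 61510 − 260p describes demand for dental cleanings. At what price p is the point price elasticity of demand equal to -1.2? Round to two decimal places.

Ed = −260p/(61510 − 260p). Set this equal to -1.2:
260p = 1.2·(61510 − 260p) ⇒ 260p(1 + 1.2) = 1.2·61510
p = 1.2·61510 / (260·2.2) = 129.0419…

129.04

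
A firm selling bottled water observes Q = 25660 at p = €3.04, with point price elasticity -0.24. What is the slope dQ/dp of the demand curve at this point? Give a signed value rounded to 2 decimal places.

-2025.79

Ed = (dQ/dp)·(p/Q) ⇒ dQ/dp = Ed·Q/p = (-0.24)·25660/3.04 = -2025.7894…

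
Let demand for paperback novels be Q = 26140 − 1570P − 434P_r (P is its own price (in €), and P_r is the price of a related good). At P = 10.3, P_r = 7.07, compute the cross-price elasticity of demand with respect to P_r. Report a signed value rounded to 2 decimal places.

At the given values, Q = 26140 − 1570(10.3) − 434(7.07) = 6900.62.
∂Q/∂P_r = -434.
E = (-434) × (7.07/6900.62) = -0.4446…

-0.44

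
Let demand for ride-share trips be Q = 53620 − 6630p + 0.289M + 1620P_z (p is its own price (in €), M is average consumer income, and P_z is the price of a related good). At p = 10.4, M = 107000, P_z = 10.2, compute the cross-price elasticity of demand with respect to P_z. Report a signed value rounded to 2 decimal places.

0.51

At the given values, Q = 53620 − 6630(10.4) + 0.289(107000) + 1620(10.2) = 32115.
∂Q/∂P_z = 1620.
E = (1620) × (10.2/32115) = 0.5145…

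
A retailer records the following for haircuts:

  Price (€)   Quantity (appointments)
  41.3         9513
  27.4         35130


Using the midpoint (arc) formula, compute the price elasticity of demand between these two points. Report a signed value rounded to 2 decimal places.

%ΔQ = (35130 − 9513) / [(9513 + 35130)/2] = 25617/22321.5 = 1.147637…
%ΔP = (27.4 − 41.3) / [(41.3 + 27.4)/2] = -13.9/34.35 = -0.404657…
Arc Ed = %ΔQ / %ΔP = (25617/22321.5) / (-13.9/34.35) = -2.8360…

-2.84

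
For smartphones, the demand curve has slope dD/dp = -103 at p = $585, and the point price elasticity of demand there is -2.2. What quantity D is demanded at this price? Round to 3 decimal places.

27388.636

Ed = (dD/dp)·(p/D) ⇒ D = (dD/dp)·p/Ed = (-103)·585/(-2.2) = 27388.63636…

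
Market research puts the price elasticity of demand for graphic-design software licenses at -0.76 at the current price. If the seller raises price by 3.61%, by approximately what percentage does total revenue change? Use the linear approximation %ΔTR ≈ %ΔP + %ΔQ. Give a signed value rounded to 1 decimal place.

%ΔQ ≈ Ed × %ΔP = (-0.76) × (+3.61%) = -2.7436%
%ΔTR ≈ %ΔP + %ΔQ = (+3.61%) + (-2.7436%) = +0.8664%

+0.9%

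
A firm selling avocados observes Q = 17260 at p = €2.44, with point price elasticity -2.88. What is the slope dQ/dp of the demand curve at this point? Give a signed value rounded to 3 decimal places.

-20372.459

Ed = (dQ/dp)·(p/Q) ⇒ dQ/dp = Ed·Q/p = (-2.88)·17260/2.44 = -20372.45901…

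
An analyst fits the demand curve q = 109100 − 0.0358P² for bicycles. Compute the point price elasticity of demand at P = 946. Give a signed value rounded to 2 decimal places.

dq/dP = −2·0.0358·P = -67.7336. At P = 946, q = 77062.0072.
Ed = (dq/dP)·(P/q) = (-67.7336) × (946/77062.0072) = -0.8314…

-0.83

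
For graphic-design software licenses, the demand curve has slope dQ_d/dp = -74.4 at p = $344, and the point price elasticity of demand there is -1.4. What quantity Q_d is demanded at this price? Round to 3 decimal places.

18281.143

Ed = (dQ_d/dp)·(p/Q_d) ⇒ Q_d = (dQ_d/dp)·p/Ed = (-74.4)·344/(-1.4) = 18281.14285…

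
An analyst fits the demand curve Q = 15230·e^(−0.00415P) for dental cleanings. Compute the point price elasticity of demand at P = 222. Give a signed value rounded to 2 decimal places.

dQ/dP = −0.00415·Q = -25.1555. At P = 222, Q = 6061.56.
Ed = (dQ/dP)·(P/Q) = (-25.1555) × (222/6061.56) = -0.9213

-0.92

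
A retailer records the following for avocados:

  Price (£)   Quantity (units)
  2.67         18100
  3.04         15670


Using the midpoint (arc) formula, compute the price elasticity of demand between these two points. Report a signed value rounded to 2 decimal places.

-1.11

%ΔQ = (15670 − 18100) / [(18100 + 15670)/2] = -2430/16885 = -0.143914…
%ΔP = (3.04 − 2.67) / [(2.67 + 3.04)/2] = 0.37/2.855 = 0.129597…
Arc Ed = %ΔQ / %ΔP = (-2430/16885) / (0.37/2.855) = -1.1104…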